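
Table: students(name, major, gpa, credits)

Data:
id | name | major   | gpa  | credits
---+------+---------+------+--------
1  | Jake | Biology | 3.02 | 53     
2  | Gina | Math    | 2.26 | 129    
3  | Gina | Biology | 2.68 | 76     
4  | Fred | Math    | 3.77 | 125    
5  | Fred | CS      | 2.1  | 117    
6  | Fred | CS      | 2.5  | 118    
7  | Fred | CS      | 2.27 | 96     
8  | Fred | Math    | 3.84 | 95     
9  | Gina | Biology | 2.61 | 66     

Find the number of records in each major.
SELECT major, COUNT(*) as count
FROM students
GROUP BY major

Result:
  Biology: 3
  CS: 3
  Math: 3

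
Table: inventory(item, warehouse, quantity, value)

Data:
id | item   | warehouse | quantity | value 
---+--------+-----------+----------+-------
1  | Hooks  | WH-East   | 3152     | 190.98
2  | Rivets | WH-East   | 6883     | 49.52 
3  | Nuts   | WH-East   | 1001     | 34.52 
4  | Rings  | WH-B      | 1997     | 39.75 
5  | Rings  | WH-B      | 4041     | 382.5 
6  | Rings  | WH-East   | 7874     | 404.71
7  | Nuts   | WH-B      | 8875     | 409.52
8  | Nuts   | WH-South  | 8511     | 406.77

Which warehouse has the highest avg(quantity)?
SELECT warehouse, AVG(quantity) as val
FROM inventory
GROUP BY warehouse
ORDER BY val DESC
LIMIT 1

Result: WH-South with avg(quantity) = 8511.00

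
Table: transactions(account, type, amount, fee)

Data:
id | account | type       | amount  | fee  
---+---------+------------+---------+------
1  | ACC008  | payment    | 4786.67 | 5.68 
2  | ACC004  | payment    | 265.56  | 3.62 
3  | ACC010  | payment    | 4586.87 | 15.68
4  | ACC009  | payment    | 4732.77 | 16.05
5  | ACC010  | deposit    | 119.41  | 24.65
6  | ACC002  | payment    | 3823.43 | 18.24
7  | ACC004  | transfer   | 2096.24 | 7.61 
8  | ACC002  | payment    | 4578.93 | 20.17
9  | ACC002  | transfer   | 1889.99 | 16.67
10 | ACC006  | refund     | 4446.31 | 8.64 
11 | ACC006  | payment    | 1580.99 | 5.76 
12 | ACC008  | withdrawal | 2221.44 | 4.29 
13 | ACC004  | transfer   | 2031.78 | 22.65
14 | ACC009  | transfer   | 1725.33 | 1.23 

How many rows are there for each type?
SELECT type, COUNT(*) as count
FROM transactions
GROUP BY type

Result:
  deposit: 1
  payment: 7
  refund: 1
  transfer: 4
  withdrawal: 1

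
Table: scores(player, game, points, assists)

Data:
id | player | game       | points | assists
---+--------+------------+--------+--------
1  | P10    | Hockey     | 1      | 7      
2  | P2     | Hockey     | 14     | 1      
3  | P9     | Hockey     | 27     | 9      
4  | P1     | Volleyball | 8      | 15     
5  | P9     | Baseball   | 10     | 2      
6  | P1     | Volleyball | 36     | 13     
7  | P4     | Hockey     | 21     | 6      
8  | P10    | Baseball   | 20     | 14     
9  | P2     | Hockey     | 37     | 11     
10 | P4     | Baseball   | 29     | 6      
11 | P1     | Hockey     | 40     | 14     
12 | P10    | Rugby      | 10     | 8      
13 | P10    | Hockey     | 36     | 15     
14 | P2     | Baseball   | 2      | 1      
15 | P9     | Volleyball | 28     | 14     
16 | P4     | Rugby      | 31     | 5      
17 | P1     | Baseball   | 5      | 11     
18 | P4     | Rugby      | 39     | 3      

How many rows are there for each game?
SELECT game, COUNT(*) as count
FROM scores
GROUP BY game

Result:
  Baseball: 5
  Hockey: 7
  Rugby: 3
  Volleyball: 3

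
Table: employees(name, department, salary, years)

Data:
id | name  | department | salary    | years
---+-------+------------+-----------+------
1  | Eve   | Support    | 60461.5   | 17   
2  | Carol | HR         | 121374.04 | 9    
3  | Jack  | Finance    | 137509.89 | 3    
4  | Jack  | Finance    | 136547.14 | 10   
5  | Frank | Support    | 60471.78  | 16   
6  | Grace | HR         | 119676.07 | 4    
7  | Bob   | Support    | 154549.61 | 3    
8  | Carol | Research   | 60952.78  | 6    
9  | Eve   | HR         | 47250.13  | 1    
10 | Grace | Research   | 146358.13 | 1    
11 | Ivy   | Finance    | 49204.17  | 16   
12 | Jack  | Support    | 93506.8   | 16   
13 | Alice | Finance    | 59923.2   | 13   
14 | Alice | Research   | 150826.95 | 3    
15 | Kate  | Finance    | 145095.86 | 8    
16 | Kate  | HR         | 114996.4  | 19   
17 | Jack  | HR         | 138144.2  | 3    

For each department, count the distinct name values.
SELECT department, COUNT(DISTINCT name)
FROM employees
GROUP BY department

Result:
  Finance: 4 distinct
  HR: 5 distinct
  Research: 3 distinct
  Support: 4 distinct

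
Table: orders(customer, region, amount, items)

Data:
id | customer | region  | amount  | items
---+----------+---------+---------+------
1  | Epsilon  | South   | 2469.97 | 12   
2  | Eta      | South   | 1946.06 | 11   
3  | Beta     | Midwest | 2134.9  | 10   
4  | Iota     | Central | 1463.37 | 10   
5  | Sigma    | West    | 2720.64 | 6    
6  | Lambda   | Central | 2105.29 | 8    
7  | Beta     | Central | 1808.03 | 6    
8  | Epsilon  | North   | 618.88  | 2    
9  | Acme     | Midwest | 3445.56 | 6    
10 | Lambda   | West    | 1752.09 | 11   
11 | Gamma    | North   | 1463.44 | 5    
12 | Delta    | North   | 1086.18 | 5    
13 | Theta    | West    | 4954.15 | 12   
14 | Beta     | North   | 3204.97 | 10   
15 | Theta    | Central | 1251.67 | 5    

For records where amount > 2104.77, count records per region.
SELECT region, COUNT(*)
FROM orders
WHERE amount > 2104.77
GROUP BY region

Note: WHERE filters rows before grouping.

Result:
  Central: 1
  Midwest: 2
  North: 1
  South: 1
  West: 2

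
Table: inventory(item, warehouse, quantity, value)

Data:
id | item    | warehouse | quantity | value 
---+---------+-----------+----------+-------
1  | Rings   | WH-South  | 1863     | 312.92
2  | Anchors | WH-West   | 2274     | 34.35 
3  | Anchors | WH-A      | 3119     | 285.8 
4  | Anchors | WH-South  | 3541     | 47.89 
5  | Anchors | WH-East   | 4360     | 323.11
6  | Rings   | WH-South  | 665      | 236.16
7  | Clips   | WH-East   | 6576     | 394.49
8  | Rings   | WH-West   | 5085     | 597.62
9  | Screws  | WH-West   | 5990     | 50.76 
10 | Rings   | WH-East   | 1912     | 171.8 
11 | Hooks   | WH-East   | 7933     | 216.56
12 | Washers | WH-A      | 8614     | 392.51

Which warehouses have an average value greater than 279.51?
SELECT warehouse, AVG(value)
FROM inventory
GROUP BY warehouse
HAVING AVG(value) > 279.51

Result:
  WH-A: avg=339.16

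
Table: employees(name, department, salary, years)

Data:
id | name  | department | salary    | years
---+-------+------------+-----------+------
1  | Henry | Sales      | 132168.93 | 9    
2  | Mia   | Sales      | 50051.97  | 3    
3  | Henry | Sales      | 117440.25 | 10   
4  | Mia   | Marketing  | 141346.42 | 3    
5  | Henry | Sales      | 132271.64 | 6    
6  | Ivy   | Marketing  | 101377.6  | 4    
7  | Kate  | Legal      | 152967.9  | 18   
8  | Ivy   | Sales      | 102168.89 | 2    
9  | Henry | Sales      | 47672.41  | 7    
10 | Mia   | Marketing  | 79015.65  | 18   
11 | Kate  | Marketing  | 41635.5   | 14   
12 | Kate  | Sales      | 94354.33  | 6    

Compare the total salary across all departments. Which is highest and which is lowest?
SELECT department, SUM(salary)
FROM employees
GROUP BY department
ORDER BY SUM(salary)

All groups:
  Legal: 152967.90
  Marketing: 363375.17
  Sales: 676128.42

Highest: Sales (676128.42)
Lowest: Legal (152967.90)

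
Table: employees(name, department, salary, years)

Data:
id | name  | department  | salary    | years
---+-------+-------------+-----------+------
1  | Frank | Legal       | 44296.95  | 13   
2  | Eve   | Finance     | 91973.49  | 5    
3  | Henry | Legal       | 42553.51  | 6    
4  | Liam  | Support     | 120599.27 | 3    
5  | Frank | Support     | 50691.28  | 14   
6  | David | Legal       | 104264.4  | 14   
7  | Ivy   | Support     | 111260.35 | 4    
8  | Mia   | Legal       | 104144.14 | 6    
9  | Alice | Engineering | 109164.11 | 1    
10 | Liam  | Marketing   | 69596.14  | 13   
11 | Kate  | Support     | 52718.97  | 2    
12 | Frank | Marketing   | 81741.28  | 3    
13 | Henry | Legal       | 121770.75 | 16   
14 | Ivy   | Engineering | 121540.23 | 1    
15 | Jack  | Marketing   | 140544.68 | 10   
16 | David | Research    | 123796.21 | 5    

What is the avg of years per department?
SELECT department, AVG(years) as result
FROM employees
GROUP BY department

Result:
  Engineering: 1.00
  Finance: 5.00
  Legal: 11.00
  Marketing: 8.67
  Research: 5.00
  Support: 5.75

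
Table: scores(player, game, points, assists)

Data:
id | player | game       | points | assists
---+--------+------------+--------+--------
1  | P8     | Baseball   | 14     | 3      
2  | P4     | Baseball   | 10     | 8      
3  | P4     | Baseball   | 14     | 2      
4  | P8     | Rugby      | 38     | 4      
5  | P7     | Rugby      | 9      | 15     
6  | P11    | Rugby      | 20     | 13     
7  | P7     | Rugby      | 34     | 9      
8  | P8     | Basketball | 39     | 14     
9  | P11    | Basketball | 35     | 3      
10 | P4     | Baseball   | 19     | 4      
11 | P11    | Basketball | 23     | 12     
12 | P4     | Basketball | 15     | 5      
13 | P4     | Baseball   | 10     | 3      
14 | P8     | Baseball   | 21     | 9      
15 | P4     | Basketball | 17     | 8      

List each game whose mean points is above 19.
SELECT game, AVG(points)
FROM scores
GROUP BY game
HAVING AVG(points) > 19

Result:
  Basketball: avg=25.80
  Rugby: avg=25.25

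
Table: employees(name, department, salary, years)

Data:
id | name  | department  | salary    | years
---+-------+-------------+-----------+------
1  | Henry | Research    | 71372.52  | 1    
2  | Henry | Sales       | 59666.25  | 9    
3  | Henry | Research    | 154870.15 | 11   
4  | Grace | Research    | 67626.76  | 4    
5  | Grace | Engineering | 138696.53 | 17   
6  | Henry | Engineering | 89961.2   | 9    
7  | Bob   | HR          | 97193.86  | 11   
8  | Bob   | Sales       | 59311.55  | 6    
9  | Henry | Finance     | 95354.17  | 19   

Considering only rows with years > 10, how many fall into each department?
SELECT department, COUNT(*)
FROM employees
WHERE years > 10
GROUP BY department

Note: WHERE filters rows before grouping.

Result:
  Engineering: 1
  Finance: 1
  HR: 1
  Research: 1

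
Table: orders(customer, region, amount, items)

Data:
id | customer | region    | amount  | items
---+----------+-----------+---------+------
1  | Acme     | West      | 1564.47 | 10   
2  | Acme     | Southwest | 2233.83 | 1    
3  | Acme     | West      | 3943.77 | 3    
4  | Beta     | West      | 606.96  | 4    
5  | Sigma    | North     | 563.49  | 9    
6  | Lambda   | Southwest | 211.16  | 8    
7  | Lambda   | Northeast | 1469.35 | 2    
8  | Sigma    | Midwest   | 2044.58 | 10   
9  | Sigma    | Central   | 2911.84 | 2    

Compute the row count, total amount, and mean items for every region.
SELECT region,
       COUNT(*) as cnt,
       SUM(amount) as total_amount,
       AVG(items) as avg_items
FROM orders
GROUP BY region

Result:
  Central: 1 records, 2911.84 total amount, 2.00 avg items
  Midwest: 1 records, 2044.58 total amount, 10.00 avg items
  North: 1 records, 563.49 total amount, 9.00 avg items
  Northeast: 1 records, 1469.35 total amount, 2.00 avg items
  Southwest: 2 records, 2444.99 total amount, 4.50 avg items
  West: 3 records, 6115.20 total amount, 5.67 avg items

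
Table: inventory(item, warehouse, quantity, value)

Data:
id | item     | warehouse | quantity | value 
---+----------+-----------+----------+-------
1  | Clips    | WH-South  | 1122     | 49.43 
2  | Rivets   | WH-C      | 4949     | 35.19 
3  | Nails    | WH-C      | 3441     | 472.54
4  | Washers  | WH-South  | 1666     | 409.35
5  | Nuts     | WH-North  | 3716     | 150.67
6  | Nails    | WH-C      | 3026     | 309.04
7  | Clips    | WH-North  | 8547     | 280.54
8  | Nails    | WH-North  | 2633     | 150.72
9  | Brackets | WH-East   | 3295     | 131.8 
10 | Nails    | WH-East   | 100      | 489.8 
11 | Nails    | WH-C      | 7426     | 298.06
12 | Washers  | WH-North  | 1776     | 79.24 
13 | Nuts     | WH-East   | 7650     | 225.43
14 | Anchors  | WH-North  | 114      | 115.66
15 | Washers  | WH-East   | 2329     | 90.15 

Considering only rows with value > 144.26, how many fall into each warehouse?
SELECT warehouse, COUNT(*)
FROM inventory
WHERE value > 144.26
GROUP BY warehouse

Note: WHERE filters rows before grouping.

Result:
  WH-C: 3
  WH-East: 2
  WH-North: 3
  WH-South: 1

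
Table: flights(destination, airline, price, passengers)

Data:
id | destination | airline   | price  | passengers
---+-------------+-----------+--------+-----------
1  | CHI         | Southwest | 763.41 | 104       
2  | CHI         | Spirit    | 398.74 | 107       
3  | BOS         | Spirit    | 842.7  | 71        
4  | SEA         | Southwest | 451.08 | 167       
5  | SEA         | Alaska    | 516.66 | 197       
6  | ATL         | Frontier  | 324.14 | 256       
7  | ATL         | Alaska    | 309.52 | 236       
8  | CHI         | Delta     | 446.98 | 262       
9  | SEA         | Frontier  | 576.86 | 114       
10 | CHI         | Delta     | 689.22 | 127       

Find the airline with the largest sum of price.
SELECT airline, SUM(price) as val
FROM flights
GROUP BY airline
ORDER BY val DESC
LIMIT 1

Result: Spirit with sum(price) = 1241.44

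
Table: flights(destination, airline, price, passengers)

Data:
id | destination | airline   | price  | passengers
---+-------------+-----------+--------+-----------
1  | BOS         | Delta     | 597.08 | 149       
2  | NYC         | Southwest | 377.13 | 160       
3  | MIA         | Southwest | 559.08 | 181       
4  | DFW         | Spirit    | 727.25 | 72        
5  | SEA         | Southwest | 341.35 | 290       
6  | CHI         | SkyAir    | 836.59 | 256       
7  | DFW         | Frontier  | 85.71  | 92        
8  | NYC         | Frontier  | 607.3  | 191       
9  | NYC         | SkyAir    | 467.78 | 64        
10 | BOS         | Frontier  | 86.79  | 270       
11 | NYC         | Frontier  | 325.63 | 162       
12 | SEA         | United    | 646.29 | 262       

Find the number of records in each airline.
SELECT airline, COUNT(*) as count
FROM flights
GROUP BY airline

Result:
  Delta: 1
  Frontier: 4
  SkyAir: 2
  Southwest: 3
  Spirit: 1
  United: 1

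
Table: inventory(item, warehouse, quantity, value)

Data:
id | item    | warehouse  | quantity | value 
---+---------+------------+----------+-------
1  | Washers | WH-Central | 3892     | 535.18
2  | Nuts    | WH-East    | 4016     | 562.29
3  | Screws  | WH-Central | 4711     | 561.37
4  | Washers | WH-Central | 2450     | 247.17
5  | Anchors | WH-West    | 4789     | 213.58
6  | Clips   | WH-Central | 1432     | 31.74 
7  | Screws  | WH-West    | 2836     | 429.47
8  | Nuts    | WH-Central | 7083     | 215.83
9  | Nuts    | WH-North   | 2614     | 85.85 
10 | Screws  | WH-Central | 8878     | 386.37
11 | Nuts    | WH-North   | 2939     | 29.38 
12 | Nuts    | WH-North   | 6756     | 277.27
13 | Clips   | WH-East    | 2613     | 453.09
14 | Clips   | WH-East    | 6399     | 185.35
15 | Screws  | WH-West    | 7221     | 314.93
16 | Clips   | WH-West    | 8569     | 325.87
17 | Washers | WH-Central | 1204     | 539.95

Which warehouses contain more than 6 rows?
SELECT warehouse, COUNT(*) as cnt
FROM inventory
GROUP BY warehouse
HAVING COUNT(*) > 6

Result:
  WH-Central: 7

Note: HAVING filters groups after aggregation, WHERE filters rows before.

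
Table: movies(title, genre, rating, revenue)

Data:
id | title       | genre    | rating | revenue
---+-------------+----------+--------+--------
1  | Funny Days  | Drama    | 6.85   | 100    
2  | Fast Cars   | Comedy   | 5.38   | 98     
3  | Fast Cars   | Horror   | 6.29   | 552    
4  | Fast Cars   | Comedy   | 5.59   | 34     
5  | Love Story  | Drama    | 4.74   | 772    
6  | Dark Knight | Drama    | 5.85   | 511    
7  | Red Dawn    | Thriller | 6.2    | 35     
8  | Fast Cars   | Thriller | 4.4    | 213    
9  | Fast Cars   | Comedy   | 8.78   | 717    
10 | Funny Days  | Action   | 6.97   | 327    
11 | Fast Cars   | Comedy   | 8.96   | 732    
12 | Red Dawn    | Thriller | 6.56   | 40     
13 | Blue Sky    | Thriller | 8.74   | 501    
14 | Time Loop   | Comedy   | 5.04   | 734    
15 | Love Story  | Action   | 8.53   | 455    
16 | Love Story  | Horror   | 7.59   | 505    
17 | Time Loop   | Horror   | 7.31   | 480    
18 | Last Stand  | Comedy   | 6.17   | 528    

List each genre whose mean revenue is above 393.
SELECT genre, AVG(revenue)
FROM movies
GROUP BY genre
HAVING AVG(revenue) > 393

Result:
  Comedy: avg=473.83
  Drama: avg=461.00
  Horror: avg=512.33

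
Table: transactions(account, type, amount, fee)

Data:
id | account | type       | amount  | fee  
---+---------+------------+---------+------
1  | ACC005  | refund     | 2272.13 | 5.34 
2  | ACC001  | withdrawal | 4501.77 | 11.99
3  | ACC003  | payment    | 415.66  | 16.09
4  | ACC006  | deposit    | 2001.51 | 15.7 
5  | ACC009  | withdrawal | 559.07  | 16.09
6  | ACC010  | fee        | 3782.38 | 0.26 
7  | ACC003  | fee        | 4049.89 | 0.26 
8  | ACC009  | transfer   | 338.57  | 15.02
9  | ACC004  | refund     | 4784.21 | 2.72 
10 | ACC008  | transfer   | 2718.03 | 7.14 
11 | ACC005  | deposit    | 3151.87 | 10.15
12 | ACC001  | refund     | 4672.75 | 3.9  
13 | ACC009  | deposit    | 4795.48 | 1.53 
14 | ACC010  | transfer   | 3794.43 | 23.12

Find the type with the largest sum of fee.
SELECT type, SUM(fee) as val
FROM transactions
GROUP BY type
ORDER BY val DESC
LIMIT 1

Result: transfer with sum(fee) = 45.28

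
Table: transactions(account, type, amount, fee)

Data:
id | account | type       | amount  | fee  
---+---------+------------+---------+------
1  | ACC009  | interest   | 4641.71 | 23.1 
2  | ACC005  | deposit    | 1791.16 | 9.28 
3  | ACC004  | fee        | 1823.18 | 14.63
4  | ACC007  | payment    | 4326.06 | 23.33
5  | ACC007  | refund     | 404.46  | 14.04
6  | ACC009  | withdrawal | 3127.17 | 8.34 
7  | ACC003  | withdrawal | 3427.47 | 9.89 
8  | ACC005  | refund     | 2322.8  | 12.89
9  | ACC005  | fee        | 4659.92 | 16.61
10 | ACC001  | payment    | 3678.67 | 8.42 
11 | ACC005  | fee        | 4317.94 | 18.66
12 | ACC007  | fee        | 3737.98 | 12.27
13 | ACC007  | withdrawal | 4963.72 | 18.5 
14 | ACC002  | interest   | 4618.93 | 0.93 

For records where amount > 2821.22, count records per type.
SELECT type, COUNT(*)
FROM transactions
WHERE amount > 2821.22
GROUP BY type

Note: WHERE filters rows before grouping.

Result:
  fee: 3
  interest: 2
  payment: 2
  withdrawal: 3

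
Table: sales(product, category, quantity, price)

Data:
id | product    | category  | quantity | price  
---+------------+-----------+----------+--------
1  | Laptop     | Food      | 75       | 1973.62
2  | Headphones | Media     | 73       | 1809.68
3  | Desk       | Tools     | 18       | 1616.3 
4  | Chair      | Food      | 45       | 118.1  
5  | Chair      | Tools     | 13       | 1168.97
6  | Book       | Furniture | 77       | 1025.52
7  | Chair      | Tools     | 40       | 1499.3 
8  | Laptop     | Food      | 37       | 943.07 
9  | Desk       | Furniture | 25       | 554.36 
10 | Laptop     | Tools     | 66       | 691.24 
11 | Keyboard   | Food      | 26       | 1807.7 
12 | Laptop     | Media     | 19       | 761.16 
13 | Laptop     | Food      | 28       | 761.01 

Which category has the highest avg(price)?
SELECT category, AVG(price) as val
FROM sales
GROUP BY category
ORDER BY val DESC
LIMIT 1

Result: Media with avg(price) = 1285.42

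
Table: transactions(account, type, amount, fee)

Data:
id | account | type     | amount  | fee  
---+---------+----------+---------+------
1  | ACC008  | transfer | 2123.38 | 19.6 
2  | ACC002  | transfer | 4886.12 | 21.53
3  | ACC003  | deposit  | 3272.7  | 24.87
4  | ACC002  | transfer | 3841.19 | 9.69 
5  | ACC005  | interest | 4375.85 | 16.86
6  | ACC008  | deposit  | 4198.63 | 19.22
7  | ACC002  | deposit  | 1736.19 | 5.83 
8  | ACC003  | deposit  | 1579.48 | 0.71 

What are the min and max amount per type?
SELECT type, MIN(amount), MAX(amount)
FROM transactions
GROUP BY type

Result:
  deposit: min=1579.48, max=4198.63
  interest: min=4375.85, max=4375.85
  transfer: min=2123.38, max=4886.12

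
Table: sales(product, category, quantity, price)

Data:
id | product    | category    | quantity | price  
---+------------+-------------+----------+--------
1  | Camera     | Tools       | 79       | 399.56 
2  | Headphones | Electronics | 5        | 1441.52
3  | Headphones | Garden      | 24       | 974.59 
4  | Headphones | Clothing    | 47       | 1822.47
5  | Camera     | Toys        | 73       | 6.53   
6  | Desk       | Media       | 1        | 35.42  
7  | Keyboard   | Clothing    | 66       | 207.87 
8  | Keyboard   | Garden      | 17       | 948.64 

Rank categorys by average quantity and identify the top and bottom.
SELECT category, AVG(quantity)
FROM sales
GROUP BY category
ORDER BY AVG(quantity)

All groups:
  Media: 1.00
  Electronics: 5.00
  Garden: 20.50
  Clothing: 56.50
  Toys: 73.00
  Tools: 79.00

Highest: Tools (79.00)
Lowest: Media (1.00)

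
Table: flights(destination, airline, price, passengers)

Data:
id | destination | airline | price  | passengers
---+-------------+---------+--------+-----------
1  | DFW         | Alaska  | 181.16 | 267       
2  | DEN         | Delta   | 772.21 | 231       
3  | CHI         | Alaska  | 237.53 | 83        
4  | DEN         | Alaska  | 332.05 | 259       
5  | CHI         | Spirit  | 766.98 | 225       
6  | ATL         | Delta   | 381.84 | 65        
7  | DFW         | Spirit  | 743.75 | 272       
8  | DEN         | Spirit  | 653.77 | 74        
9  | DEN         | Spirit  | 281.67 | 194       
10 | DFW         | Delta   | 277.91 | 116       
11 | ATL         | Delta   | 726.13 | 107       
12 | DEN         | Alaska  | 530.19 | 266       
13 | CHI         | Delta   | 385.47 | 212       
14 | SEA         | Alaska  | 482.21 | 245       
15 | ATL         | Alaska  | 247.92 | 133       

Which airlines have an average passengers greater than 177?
SELECT airline, AVG(passengers)
FROM flights
GROUP BY airline
HAVING AVG(passengers) > 177

Result:
  Alaska: avg=208.83
  Spirit: avg=191.25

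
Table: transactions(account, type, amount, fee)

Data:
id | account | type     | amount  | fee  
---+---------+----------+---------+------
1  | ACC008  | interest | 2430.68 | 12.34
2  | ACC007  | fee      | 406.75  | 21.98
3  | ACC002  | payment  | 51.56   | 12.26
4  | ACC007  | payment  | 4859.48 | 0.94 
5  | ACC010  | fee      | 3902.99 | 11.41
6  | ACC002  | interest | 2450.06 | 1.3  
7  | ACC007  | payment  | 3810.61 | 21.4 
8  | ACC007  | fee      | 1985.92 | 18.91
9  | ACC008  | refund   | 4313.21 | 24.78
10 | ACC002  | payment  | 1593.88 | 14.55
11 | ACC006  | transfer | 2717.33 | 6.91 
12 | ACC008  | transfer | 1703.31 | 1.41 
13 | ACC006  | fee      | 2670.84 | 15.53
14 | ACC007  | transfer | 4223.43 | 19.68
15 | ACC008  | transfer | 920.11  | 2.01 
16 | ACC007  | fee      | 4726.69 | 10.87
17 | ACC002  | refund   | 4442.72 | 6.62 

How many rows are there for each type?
SELECT type, COUNT(*) as count
FROM transactions
GROUP BY type

Result:
  fee: 5
  interest: 2
  payment: 4
  refund: 2
  transfer: 4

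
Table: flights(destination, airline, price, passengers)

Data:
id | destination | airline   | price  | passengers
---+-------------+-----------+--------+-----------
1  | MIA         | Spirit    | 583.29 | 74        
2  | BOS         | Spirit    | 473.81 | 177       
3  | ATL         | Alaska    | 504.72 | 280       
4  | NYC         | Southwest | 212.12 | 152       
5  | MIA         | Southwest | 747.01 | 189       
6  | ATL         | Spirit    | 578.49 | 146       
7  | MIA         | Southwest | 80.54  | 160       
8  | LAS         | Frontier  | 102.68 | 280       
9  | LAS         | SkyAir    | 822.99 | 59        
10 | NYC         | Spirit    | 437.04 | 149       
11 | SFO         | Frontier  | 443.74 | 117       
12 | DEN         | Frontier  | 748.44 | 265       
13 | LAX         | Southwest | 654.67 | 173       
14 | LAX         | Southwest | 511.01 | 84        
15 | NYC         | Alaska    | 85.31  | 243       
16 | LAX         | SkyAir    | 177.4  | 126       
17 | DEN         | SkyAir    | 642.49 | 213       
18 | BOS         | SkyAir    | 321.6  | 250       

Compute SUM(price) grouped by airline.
SELECT airline, SUM(price) as result
FROM flights
GROUP BY airline

Result:
  Alaska: 590.03
  Frontier: 1294.86
  SkyAir: 1964.48
  Southwest: 2205.35
  Spirit: 2072.63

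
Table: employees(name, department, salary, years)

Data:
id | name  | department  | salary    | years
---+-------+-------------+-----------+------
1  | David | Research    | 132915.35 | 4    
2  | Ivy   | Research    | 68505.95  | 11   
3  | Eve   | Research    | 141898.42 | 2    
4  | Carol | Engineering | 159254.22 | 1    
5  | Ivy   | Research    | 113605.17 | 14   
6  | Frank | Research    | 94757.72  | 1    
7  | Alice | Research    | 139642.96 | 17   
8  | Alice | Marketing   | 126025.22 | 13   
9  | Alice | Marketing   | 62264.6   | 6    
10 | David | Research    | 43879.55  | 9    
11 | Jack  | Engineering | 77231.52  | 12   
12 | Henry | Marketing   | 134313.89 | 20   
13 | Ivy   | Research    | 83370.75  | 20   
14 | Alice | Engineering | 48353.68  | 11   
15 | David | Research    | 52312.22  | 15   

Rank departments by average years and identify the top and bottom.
SELECT department, AVG(years)
FROM employees
GROUP BY department
ORDER BY AVG(years)

All groups:
  Engineering: 8.00
  Research: 10.33
  Marketing: 13.00

Highest: Marketing (13.00)
Lowest: Engineering (8.00)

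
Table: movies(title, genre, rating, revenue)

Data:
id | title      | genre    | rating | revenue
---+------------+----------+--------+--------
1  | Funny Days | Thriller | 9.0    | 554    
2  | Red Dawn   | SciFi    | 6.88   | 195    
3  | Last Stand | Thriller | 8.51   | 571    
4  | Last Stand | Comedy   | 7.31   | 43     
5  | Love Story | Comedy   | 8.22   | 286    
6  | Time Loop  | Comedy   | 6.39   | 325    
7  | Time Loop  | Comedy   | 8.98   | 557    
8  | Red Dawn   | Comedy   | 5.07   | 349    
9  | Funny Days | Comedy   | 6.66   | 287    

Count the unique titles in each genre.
SELECT genre, COUNT(DISTINCT title)
FROM movies
GROUP BY genre

Result:
  Comedy: 5 distinct
  SciFi: 1 distinct
  Thriller: 2 distinct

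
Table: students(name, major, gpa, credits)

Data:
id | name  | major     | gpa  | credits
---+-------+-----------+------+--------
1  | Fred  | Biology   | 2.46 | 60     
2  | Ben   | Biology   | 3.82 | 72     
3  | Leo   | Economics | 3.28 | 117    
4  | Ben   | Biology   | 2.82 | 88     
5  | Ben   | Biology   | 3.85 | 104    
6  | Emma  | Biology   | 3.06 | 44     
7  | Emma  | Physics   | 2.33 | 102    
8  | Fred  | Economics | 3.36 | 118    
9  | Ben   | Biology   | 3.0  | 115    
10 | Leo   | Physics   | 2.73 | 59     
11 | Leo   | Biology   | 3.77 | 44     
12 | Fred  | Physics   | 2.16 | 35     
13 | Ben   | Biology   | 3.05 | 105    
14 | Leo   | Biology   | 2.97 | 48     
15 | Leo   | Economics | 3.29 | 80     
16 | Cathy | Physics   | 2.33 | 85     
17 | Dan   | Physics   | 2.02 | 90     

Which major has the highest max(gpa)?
SELECT major, MAX(gpa) as val
FROM students
GROUP BY major
ORDER BY val DESC
LIMIT 1

Result: Biology with max(gpa) = 3.85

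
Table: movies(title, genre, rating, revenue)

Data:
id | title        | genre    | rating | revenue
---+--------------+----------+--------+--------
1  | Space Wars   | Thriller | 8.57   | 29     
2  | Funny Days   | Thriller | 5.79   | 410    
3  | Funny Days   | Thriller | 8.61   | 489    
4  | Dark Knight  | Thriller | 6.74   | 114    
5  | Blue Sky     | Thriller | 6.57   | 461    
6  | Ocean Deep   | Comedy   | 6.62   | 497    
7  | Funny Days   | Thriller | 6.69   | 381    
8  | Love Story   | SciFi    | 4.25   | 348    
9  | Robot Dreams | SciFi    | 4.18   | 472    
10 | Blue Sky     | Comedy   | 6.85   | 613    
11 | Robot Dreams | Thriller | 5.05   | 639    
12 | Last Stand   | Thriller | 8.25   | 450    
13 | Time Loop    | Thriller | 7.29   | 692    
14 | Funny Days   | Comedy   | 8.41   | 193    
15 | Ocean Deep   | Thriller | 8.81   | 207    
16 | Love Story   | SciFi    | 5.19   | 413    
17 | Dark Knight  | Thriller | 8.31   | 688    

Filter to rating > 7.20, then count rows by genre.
SELECT genre, COUNT(*)
FROM movies
WHERE rating > 7.20
GROUP BY genre

Note: WHERE filters rows before grouping.

Result:
  Comedy: 1
  Thriller: 6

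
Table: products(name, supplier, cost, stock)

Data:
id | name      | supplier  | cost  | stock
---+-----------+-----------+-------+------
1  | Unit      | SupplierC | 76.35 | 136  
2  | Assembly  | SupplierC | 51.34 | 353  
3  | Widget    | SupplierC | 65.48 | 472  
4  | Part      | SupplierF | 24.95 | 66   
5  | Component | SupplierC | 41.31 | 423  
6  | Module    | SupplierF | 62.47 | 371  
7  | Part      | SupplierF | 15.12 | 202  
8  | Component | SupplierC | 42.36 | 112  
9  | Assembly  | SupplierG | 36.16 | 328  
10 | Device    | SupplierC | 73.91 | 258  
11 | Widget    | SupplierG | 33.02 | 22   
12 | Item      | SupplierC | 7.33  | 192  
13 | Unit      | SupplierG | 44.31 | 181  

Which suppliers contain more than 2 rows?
SELECT supplier, COUNT(*) as cnt
FROM products
GROUP BY supplier
HAVING COUNT(*) > 2

Result:
  SupplierC: 7
  SupplierF: 3
  SupplierG: 3

Note: HAVING filters groups after aggregation, WHERE filters rows before.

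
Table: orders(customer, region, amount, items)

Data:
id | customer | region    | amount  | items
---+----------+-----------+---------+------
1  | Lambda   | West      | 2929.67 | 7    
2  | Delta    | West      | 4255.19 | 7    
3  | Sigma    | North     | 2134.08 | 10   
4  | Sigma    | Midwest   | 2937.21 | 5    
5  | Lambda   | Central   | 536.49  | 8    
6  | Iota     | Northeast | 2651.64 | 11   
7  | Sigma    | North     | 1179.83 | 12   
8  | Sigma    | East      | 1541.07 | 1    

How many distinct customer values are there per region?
SELECT region, COUNT(DISTINCT customer)
FROM orders
GROUP BY region

Result:
  Central: 1 distinct
  East: 1 distinct
  Midwest: 1 distinct
  North: 1 distinct
  Northeast: 1 distinct
  West: 2 distinct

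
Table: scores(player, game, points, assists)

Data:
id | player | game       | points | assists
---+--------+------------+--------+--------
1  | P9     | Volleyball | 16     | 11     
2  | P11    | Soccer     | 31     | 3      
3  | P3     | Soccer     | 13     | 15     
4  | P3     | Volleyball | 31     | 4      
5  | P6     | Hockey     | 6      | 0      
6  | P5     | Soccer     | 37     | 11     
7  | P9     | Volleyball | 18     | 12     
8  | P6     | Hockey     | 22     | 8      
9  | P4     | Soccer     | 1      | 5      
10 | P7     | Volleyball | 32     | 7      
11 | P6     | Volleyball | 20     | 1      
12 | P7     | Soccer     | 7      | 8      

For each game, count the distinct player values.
SELECT game, COUNT(DISTINCT player)
FROM scores
GROUP BY game

Result:
  Hockey: 1 distinct
  Soccer: 5 distinct
  Volleyball: 4 distinct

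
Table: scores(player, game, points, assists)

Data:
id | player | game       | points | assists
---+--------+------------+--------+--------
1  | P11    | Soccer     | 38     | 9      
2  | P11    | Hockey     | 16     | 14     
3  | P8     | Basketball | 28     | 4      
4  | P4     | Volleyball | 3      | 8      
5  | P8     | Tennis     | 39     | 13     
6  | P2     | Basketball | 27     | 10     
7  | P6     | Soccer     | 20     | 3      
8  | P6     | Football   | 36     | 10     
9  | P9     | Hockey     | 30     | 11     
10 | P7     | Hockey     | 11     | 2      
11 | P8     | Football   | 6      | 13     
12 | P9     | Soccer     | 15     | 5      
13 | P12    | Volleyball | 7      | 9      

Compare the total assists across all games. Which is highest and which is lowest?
SELECT game, SUM(assists)
FROM scores
GROUP BY game
ORDER BY SUM(assists)

All groups:
  Tennis: 13
  Basketball: 14
  Soccer: 17
  Volleyball: 17
  Football: 23
  Hockey: 27

Highest: Hockey (27)
Lowest: Tennis (13)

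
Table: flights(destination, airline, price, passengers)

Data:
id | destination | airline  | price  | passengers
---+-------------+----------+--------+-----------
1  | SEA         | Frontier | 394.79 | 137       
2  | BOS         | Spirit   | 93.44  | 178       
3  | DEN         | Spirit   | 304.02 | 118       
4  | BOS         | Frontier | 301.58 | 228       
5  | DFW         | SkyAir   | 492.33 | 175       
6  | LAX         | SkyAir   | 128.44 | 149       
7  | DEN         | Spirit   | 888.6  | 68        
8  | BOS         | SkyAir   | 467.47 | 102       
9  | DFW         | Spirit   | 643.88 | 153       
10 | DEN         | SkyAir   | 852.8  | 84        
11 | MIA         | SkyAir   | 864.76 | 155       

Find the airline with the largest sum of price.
SELECT airline, SUM(price) as val
FROM flights
GROUP BY airline
ORDER BY val DESC
LIMIT 1

Result: SkyAir with sum(price) = 2805.80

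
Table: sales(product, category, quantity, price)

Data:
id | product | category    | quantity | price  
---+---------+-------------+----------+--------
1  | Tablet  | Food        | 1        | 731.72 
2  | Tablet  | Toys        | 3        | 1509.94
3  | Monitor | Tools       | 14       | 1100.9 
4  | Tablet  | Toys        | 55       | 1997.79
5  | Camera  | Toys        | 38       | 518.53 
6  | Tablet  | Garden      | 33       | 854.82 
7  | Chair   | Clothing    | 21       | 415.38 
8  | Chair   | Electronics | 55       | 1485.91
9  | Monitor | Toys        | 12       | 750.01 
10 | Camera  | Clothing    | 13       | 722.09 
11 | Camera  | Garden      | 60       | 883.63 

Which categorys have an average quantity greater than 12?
SELECT category, AVG(quantity)
FROM sales
GROUP BY category
HAVING AVG(quantity) > 12

Result:
  Clothing: avg=17.00
  Electronics: avg=55.00
  Garden: avg=46.50
  Tools: avg=14.00
  Toys: avg=27.00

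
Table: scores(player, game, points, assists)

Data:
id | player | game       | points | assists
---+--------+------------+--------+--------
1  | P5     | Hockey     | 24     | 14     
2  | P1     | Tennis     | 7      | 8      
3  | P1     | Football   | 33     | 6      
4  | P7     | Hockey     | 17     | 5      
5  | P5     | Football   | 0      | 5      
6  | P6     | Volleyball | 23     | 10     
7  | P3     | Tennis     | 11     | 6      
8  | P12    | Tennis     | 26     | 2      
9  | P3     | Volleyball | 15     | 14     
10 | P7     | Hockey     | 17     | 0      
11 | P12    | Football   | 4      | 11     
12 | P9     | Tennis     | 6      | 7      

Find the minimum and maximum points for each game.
SELECT game, MIN(points), MAX(points)
FROM scores
GROUP BY game

Result:
  Football: min=0, max=33
  Hockey: min=17, max=24
  Tennis: min=6, max=26
  Volleyball: min=15, max=23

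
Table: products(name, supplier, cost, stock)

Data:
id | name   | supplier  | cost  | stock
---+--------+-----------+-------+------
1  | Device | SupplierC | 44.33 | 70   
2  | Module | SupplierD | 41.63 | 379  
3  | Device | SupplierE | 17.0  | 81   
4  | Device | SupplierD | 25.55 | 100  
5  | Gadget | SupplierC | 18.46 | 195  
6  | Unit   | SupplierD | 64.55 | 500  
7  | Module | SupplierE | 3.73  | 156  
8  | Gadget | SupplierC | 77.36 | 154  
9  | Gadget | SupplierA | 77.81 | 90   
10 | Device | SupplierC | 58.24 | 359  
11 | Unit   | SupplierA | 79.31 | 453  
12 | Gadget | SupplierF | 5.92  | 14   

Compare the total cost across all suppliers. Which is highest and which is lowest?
SELECT supplier, SUM(cost)
FROM products
GROUP BY supplier
ORDER BY SUM(cost)

All groups:
  SupplierF: 5.92
  SupplierE: 20.73
  SupplierD: 131.73
  SupplierA: 157.12
  SupplierC: 198.39

Highest: SupplierC (198.39)
Lowest: SupplierF (5.92)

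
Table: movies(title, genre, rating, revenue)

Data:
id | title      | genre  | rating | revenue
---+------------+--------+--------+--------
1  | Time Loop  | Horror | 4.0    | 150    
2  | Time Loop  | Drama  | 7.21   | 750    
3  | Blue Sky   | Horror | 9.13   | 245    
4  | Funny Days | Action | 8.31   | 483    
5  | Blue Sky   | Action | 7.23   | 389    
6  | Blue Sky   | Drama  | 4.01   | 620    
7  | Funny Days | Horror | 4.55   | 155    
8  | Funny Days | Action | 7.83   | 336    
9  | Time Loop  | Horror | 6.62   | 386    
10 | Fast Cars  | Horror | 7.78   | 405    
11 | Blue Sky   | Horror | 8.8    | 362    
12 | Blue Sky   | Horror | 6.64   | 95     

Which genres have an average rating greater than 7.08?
SELECT genre, AVG(rating)
FROM movies
GROUP BY genre
HAVING AVG(rating) > 7.08

Result:
  Action: avg=7.79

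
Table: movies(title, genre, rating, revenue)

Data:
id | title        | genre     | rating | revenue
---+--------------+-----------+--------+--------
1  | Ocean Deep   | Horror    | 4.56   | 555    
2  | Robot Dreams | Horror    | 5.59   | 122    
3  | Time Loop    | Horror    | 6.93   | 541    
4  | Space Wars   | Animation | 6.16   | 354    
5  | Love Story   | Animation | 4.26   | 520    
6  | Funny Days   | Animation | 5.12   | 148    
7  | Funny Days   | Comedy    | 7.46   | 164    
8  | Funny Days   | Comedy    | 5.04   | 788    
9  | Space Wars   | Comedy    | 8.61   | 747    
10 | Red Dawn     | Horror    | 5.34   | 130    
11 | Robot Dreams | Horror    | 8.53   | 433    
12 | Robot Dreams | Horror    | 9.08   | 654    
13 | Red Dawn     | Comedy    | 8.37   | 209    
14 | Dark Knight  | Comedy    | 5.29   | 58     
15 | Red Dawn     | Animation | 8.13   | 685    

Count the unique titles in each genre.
SELECT genre, COUNT(DISTINCT title)
FROM movies
GROUP BY genre

Result:
  Animation: 4 distinct
  Comedy: 4 distinct
  Horror: 4 distinct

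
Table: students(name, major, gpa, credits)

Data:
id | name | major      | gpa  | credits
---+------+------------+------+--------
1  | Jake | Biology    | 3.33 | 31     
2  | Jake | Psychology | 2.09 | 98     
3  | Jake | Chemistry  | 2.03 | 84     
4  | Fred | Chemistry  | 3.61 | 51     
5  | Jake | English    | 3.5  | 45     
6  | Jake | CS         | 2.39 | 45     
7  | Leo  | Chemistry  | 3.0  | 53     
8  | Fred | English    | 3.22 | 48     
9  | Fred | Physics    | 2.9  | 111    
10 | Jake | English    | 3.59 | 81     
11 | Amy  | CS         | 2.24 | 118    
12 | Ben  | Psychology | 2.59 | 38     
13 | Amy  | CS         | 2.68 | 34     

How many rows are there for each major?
SELECT major, COUNT(*) as count
FROM students
GROUP BY major

Result:
  Biology: 1
  CS: 3
  Chemistry: 3
  English: 3
  Physics: 1
  Psychology: 2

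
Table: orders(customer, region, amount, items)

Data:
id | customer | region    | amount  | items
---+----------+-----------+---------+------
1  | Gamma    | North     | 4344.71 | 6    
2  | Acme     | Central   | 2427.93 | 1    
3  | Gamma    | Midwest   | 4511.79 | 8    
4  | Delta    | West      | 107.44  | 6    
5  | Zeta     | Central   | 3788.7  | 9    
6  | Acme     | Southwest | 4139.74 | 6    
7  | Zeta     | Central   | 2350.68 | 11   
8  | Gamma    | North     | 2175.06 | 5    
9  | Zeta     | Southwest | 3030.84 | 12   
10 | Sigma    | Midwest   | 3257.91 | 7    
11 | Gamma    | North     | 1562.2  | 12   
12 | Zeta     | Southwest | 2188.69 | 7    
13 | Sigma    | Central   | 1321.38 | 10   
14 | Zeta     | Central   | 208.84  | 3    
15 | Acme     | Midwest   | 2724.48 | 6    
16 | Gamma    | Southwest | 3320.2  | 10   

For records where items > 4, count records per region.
SELECT region, COUNT(*)
FROM orders
WHERE items > 4
GROUP BY region

Note: WHERE filters rows before grouping.

Result:
  Central: 3
  Midwest: 3
  North: 3
  Southwest: 4
  West: 1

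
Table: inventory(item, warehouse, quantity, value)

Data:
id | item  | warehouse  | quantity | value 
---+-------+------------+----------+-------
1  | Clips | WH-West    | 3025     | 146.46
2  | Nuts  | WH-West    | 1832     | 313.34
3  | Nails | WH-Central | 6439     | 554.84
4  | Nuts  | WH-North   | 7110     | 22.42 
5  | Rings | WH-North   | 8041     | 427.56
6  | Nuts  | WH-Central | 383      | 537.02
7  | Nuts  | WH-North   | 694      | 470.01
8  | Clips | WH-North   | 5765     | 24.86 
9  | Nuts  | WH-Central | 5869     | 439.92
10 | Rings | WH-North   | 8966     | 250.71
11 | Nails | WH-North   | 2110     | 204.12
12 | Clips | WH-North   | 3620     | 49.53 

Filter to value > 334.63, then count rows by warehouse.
SELECT warehouse, COUNT(*)
FROM inventory
WHERE value > 334.63
GROUP BY warehouse

Note: WHERE filters rows before grouping.

Result:
  WH-Central: 3
  WH-North: 2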